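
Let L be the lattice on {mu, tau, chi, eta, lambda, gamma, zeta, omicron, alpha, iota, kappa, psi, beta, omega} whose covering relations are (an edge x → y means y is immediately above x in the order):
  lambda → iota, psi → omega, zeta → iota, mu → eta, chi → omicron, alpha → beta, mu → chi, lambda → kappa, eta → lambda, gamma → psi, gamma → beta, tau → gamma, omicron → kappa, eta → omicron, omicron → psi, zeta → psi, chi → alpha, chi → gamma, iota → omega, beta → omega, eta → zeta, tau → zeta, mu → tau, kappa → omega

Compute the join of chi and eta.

omicron

Common upper bounds of {chi, eta}: kappa, omega, omicron, psi.
The least among these is omicron.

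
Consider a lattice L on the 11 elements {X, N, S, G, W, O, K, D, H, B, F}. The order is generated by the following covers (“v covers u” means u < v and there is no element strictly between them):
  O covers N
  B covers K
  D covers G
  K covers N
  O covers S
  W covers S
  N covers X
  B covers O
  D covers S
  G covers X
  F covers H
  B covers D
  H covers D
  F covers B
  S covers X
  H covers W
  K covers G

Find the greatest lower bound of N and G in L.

X

Common lower bounds of {N, G}: X.
The greatest among these is X.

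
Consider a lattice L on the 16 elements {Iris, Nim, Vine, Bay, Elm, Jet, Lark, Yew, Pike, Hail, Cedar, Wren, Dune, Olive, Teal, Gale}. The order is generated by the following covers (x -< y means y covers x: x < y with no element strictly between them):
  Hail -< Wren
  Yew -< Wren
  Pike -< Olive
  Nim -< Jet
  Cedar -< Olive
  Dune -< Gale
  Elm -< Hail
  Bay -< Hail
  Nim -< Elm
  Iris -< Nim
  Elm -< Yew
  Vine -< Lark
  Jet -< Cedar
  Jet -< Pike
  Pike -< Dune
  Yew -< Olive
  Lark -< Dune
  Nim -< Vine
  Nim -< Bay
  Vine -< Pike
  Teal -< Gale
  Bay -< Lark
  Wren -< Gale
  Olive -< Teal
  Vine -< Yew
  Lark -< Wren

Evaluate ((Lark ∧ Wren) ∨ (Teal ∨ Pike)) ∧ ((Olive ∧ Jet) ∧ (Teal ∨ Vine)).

Lark ∧ Wren = Lark
Teal ∨ Pike = Teal
Lark ∨ Teal = Gale
Olive ∧ Jet = Jet
Teal ∨ Vine = Teal
Jet ∧ Teal = Jet
Gale ∧ Jet = Jet

Jet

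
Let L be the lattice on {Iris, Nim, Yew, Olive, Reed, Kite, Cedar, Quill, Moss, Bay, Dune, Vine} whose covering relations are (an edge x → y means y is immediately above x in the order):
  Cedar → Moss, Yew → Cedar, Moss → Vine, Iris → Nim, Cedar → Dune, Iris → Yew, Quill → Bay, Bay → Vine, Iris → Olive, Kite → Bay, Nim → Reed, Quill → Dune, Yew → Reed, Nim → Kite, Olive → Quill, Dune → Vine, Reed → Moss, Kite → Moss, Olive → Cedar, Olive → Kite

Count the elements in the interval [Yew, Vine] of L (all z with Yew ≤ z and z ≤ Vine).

The interval [Yew, Vine] = {Cedar, Dune, Moss, Reed, Vine, Yew}, which has 6 elements.

6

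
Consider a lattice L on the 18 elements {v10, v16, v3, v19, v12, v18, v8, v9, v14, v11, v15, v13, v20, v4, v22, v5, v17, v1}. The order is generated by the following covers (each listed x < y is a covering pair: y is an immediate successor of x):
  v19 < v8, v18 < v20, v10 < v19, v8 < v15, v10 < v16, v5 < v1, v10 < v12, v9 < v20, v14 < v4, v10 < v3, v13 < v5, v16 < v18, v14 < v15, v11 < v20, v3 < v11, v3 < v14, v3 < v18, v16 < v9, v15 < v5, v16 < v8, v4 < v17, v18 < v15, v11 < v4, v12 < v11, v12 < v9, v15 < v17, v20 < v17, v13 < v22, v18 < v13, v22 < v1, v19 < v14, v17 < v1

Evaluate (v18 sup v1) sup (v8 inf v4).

v18 ∨ v1 = v1
v8 ∧ v4 = v19
v1 ∨ v19 = v1

v1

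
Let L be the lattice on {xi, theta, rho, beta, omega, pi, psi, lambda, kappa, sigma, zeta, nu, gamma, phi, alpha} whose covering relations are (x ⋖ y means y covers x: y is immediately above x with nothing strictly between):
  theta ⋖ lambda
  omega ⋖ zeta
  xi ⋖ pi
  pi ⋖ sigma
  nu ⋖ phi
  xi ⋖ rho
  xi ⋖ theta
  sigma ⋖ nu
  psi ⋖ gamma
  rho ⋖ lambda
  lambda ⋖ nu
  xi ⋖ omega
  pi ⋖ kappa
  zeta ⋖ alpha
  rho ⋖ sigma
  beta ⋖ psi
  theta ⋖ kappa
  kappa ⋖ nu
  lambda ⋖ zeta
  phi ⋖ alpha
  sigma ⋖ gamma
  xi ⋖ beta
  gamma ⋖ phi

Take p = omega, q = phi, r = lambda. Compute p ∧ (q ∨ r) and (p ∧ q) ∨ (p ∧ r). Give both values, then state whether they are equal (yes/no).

xi; xi; yes

q ∨ r = phi, so p ∧ (q ∨ r) = omega ∧ phi = xi.
p ∧ q = xi and p ∧ r = xi, so (p ∧ q) ∨ (p ∧ r) = xi ∨ xi = xi.
Equal: yes.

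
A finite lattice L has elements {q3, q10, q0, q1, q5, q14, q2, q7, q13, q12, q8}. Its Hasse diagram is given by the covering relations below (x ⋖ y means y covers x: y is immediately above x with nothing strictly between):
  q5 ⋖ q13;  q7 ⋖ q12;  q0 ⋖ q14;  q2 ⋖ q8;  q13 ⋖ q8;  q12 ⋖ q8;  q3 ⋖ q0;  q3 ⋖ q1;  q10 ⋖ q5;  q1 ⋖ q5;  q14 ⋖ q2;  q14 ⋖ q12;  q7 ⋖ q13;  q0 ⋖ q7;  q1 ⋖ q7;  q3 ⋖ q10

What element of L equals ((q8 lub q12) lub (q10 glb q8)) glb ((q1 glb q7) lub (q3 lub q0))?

q7

q8 ∨ q12 = q8
q10 ∧ q8 = q10
q8 ∨ q10 = q8
q1 ∧ q7 = q1
q3 ∨ q0 = q0
q1 ∨ q0 = q7
q8 ∧ q7 = q7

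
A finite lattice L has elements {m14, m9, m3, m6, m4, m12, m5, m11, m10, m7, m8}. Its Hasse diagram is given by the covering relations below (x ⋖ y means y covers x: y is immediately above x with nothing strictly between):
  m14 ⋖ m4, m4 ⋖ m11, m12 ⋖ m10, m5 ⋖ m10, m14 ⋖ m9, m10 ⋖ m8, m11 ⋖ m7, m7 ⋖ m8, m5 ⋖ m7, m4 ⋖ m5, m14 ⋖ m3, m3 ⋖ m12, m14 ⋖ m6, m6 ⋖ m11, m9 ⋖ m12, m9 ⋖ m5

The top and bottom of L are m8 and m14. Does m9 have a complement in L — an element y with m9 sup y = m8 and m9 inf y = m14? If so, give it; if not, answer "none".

For every candidate y, either m9 ∨ y ≠ m8 or m9 ∧ y ≠ m14; no complement exists.

none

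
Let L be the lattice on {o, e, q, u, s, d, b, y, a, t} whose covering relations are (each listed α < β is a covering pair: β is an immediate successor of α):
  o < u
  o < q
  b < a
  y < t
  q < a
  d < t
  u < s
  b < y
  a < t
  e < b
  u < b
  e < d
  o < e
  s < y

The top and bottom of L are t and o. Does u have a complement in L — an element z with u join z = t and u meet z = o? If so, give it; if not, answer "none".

Need z with u ∨ z = t and u ∧ z = o.
Checking each element gives: d.

d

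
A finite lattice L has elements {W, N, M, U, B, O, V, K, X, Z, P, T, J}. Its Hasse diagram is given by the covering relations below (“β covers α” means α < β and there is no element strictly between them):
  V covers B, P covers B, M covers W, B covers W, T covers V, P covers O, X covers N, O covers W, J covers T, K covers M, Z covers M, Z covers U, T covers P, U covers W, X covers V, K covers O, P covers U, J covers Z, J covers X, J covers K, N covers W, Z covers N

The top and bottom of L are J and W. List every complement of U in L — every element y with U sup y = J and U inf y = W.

Need y with U ∨ y = J and U ∧ y = W.
Checking each element gives: K, X.

K, X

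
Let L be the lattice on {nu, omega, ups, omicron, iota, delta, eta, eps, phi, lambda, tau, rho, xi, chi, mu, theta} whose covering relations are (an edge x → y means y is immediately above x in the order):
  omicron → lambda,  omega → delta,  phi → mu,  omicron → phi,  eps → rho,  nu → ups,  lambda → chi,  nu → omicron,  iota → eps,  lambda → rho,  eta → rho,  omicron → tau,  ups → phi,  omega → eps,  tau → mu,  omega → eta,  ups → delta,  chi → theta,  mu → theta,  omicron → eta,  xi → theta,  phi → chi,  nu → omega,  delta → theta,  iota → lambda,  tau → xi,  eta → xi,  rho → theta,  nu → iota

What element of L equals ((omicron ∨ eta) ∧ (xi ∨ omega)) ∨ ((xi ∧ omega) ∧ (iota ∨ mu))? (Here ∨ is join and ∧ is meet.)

eta

omicron ∨ eta = eta
xi ∨ omega = xi
eta ∧ xi = eta
xi ∧ omega = omega
iota ∨ mu = theta
omega ∧ theta = omega
eta ∨ omega = eta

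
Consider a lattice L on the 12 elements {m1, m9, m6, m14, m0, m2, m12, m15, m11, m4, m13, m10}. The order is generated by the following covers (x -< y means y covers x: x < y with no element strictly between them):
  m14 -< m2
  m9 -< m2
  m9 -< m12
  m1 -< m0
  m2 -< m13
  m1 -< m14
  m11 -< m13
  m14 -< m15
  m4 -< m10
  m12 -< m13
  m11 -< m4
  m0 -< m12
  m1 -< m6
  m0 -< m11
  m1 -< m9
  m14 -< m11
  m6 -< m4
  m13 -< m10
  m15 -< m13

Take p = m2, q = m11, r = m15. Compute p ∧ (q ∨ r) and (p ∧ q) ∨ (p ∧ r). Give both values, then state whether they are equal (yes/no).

m2; m14; no

q ∨ r = m13, so p ∧ (q ∨ r) = m2 ∧ m13 = m2.
p ∧ q = m14 and p ∧ r = m14, so (p ∧ q) ∨ (p ∧ r) = m14 ∨ m14 = m14.
Equal: no.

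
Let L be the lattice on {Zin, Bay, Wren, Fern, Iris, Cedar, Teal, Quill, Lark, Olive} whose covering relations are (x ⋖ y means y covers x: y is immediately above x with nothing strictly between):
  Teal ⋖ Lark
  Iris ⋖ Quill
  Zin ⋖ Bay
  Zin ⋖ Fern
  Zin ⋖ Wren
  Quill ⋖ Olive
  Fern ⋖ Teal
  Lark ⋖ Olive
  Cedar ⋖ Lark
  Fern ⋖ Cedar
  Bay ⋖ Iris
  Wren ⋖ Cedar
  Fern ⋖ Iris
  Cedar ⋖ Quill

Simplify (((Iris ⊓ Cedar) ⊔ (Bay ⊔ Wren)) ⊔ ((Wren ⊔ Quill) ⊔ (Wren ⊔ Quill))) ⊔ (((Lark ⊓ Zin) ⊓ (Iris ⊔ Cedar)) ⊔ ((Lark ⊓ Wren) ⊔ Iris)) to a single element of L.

Iris ∧ Cedar = Fern
Bay ∨ Wren = Quill
Fern ∨ Quill = Quill
Wren ∨ Quill = Quill
Wren ∨ Quill = Quill
Quill ∨ Quill = Quill
Quill ∨ Quill = Quill
Lark ∧ Zin = Zin
Iris ∨ Cedar = Quill
Zin ∧ Quill = Zin
Lark ∧ Wren = Wren
Wren ∨ Iris = Quill
Zin ∨ Quill = Quill
Quill ∨ Quill = Quill

Quill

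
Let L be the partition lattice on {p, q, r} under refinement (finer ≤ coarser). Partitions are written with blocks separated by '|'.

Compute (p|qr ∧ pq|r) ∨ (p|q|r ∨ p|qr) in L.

p|qr

p|qr ∧ pq|r = p|q|r
p|q|r ∨ p|qr = p|qr
p|q|r ∨ p|qr = p|qr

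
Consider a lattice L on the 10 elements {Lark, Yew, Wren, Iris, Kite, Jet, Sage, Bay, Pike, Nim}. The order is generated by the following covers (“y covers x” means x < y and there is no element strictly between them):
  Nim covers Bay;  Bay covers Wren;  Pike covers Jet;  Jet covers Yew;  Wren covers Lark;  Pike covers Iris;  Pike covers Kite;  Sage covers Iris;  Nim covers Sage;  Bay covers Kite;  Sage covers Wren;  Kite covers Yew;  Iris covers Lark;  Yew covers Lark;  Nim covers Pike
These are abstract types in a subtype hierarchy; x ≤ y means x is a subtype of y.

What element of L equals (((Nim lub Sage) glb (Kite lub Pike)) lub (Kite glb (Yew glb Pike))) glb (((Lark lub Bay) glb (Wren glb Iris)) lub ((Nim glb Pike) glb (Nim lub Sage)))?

Nim ∨ Sage = Nim
Kite ∨ Pike = Pike
Nim ∧ Pike = Pike
Yew ∧ Pike = Yew
Kite ∧ Yew = Yew
Pike ∨ Yew = Pike
Lark ∨ Bay = Bay
Wren ∧ Iris = Lark
Bay ∧ Lark = Lark
Nim ∧ Pike = Pike
Nim ∨ Sage = Nim
Pike ∧ Nim = Pike
Lark ∨ Pike = Pike
Pike ∧ Pike = Pike

Pike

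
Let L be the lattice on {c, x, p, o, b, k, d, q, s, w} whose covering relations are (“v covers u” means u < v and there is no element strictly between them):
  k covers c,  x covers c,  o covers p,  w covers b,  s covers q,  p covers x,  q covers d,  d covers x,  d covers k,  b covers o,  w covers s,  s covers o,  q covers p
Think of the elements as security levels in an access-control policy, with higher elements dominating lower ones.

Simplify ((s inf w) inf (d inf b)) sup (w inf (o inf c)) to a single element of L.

s ∧ w = s
d ∧ b = x
s ∧ x = x
o ∧ c = c
w ∧ c = c
x ∨ c = x

x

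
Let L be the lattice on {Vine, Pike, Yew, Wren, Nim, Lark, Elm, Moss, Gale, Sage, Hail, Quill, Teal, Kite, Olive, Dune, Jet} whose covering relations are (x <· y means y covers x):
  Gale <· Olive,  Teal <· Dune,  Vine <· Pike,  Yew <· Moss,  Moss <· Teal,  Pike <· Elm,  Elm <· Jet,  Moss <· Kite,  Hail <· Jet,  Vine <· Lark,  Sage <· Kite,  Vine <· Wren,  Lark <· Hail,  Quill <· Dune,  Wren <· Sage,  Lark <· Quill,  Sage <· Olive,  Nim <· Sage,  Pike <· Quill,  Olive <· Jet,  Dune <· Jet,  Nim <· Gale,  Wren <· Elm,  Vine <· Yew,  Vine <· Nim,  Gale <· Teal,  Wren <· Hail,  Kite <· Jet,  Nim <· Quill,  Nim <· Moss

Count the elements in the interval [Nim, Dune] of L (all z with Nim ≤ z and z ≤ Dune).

The interval [Nim, Dune] = {Dune, Gale, Moss, Nim, Quill, Teal}, which has 6 elements.

6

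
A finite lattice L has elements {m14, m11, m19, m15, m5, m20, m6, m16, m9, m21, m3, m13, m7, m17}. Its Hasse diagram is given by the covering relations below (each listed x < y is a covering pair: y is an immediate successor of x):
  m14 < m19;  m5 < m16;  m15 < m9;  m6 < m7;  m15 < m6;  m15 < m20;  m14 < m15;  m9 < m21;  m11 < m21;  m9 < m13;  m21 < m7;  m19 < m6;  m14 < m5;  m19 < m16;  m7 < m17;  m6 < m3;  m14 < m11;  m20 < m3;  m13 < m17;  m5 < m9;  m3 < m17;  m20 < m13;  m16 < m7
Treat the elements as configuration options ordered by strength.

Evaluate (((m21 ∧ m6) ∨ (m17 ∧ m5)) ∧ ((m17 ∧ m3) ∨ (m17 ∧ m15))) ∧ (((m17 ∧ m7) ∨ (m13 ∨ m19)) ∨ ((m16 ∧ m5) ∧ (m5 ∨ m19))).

m15

m21 ∧ m6 = m15
m17 ∧ m5 = m5
m15 ∨ m5 = m9
m17 ∧ m3 = m3
m17 ∧ m15 = m15
m3 ∨ m15 = m3
m9 ∧ m3 = m15
m17 ∧ m7 = m7
m13 ∨ m19 = m17
m7 ∨ m17 = m17
m16 ∧ m5 = m5
m5 ∨ m19 = m16
m5 ∧ m16 = m5
m17 ∨ m5 = m17
m15 ∧ m17 = m15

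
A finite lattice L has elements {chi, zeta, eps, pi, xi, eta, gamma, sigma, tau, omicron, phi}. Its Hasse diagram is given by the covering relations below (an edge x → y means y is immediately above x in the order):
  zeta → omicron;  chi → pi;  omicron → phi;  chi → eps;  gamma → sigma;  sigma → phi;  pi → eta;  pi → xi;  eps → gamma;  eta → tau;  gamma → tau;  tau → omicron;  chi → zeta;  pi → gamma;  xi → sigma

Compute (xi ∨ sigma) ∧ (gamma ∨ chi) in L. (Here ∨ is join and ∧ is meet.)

gamma

xi ∨ sigma = sigma
gamma ∨ chi = gamma
sigma ∧ gamma = gamma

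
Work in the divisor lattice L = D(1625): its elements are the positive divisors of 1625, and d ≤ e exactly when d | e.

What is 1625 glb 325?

In the divisibility order, the meet is the greatest common divisor: gcd(1625, 325) = 325.

325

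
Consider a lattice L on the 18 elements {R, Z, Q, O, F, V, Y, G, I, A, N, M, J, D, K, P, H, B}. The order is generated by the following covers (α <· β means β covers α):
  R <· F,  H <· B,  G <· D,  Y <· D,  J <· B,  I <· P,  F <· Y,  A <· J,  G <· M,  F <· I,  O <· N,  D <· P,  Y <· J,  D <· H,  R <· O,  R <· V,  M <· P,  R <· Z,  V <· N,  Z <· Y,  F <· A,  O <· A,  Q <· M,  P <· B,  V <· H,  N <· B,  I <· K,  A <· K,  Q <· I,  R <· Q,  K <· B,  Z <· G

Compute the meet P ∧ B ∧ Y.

Common lower bounds of {P, B, Y}: F, R, Y, Z.
The greatest among these is Y.

Y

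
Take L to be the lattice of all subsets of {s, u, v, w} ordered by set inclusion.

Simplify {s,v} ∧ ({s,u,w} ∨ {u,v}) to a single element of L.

{s,v}

{s,u,w} ∨ {u,v} = {s,u,v,w}
{s,v} ∧ {s,u,v,w} = {s,v}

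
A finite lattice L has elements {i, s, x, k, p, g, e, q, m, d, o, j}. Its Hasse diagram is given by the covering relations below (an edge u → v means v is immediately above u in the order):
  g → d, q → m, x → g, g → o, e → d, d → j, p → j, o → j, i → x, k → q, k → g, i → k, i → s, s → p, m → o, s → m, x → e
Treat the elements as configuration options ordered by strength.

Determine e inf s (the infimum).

Common lower bounds of {e, s}: i.
The greatest among these is i.

i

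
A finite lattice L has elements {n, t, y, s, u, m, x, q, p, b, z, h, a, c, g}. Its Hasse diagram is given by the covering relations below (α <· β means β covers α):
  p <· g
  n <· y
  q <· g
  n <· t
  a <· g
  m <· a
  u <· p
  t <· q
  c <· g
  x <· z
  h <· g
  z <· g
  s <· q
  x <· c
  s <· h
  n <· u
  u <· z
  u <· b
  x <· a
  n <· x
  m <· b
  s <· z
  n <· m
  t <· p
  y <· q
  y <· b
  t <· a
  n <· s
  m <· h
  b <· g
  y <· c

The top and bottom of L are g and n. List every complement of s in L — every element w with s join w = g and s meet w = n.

a, b, c, p

Need w with s ∨ w = g and s ∧ w = n.
Checking each element gives: a, b, c, p.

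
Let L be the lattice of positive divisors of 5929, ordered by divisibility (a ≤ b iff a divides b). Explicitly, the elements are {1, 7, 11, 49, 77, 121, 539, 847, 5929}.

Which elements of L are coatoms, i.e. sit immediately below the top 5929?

539, 847

The coatoms are exactly the elements covered by 5929: 539, 847.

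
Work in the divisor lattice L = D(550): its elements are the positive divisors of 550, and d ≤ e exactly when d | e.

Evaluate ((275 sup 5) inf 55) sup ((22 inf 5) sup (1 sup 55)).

275 ∨ 5 = 275
275 ∧ 55 = 55
22 ∧ 5 = 1
1 ∨ 55 = 55
1 ∨ 55 = 55
55 ∨ 55 = 55

55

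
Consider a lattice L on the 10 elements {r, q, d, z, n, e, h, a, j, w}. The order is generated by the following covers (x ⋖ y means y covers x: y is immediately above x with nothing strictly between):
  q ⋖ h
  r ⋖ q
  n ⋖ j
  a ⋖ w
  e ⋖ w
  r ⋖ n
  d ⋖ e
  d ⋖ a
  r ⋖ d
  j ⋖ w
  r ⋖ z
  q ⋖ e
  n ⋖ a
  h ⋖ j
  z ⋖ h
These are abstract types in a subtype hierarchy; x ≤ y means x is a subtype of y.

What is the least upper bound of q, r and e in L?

Common upper bounds of {q, r, e}: e, w.
The least among these is e.

e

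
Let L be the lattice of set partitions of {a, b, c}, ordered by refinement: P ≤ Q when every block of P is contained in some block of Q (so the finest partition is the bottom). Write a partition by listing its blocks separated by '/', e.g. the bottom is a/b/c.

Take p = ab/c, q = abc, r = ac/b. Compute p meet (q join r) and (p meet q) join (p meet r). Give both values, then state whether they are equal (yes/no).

ab/c; ab/c; yes

q join r = abc, so p meet (q join r) = ab/c meet abc = ab/c.
p meet q = ab/c and p meet r = a/b/c, so (p meet q) join (p meet r) = ab/c join a/b/c = ab/c.
Equal: yes.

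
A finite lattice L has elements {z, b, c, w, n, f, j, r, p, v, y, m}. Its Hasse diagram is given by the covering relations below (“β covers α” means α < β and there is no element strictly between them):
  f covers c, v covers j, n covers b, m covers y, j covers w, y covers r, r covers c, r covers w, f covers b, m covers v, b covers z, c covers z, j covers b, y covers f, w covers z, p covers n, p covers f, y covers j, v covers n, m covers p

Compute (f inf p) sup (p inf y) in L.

f

f ∧ p = f
p ∧ y = f
f ∨ f = f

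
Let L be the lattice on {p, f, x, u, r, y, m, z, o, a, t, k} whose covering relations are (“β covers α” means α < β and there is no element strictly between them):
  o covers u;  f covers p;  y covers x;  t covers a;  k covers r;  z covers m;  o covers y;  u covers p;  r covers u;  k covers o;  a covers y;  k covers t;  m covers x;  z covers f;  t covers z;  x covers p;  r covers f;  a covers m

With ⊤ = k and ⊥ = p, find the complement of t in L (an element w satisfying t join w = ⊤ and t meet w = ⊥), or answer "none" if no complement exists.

Need w with t ∨ w = k and t ∧ w = p.
Checking each element gives: u.

u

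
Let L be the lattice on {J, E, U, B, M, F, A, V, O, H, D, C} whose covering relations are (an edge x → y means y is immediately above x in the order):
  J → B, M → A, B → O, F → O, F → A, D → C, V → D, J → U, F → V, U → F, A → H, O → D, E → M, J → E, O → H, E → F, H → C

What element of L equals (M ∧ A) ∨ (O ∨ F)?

M ∧ A = M
O ∨ F = O
M ∨ O = H

H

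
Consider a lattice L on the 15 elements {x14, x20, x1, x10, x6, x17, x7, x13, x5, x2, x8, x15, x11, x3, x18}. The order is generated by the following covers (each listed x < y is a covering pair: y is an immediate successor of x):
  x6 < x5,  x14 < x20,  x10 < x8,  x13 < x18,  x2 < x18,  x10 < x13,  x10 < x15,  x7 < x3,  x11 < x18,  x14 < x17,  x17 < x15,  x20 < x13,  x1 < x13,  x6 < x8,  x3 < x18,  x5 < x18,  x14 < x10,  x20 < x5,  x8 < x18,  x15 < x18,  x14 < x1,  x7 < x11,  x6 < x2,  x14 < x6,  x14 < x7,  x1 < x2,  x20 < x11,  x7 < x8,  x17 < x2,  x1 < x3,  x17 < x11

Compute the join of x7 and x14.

x7

Common upper bounds of {x7, x14}: x11, x18, x3, x7, x8.
The least among these is x7.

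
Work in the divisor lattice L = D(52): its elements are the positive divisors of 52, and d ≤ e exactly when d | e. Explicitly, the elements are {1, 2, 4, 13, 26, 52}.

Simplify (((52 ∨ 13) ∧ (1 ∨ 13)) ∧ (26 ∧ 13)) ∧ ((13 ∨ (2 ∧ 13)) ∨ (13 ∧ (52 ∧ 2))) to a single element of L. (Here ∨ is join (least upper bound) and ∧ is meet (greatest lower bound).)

52 ∨ 13 = 52
1 ∨ 13 = 13
52 ∧ 13 = 13
26 ∧ 13 = 13
13 ∧ 13 = 13
2 ∧ 13 = 1
13 ∨ 1 = 13
52 ∧ 2 = 2
13 ∧ 2 = 1
13 ∨ 1 = 13
13 ∧ 13 = 13

13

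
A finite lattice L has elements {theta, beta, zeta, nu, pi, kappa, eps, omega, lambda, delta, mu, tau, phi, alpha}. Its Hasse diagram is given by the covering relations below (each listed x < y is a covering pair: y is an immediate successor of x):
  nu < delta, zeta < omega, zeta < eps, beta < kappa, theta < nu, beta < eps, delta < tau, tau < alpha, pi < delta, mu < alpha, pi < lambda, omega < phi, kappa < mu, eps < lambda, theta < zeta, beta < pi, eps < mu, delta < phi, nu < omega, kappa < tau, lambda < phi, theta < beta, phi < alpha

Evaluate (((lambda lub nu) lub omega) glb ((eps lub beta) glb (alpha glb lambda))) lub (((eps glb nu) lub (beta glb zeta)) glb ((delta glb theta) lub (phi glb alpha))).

eps

lambda ∨ nu = phi
phi ∨ omega = phi
eps ∨ beta = eps
alpha ∧ lambda = lambda
eps ∧ lambda = eps
phi ∧ eps = eps
eps ∧ nu = theta
beta ∧ zeta = theta
theta ∨ theta = theta
delta ∧ theta = theta
phi ∧ alpha = phi
theta ∨ phi = phi
theta ∧ phi = theta
eps ∨ theta = eps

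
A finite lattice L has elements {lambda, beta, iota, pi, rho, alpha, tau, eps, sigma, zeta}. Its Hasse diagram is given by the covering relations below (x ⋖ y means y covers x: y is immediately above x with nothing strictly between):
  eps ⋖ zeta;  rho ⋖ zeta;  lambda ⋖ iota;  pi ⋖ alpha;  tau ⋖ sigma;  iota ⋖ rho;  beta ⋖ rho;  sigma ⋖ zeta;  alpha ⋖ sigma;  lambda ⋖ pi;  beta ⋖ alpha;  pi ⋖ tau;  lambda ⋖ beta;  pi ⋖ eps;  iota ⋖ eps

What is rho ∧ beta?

beta

Common lower bounds of {rho, beta}: beta, lambda.
The greatest among these is beta.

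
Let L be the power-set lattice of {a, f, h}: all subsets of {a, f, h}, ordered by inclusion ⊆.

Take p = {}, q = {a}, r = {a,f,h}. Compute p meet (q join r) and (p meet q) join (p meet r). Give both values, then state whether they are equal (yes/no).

q join r = {a,f,h}, so p meet (q join r) = {} meet {a,f,h} = {}.
p meet q = {} and p meet r = {}, so (p meet q) join (p meet r) = {} join {} = {}.
Equal: yes.

{}; {}; yes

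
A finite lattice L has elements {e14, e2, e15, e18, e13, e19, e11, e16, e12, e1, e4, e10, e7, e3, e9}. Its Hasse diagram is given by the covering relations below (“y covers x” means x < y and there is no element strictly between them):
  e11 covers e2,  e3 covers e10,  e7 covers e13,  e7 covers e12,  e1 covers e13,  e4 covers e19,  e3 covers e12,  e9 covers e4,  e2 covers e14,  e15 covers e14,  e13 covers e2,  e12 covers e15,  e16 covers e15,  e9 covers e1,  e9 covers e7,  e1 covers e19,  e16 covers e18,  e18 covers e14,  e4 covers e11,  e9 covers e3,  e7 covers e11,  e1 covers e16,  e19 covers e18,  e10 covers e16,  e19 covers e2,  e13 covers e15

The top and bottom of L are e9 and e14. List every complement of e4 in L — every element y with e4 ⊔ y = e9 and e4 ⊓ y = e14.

e12, e15

Need y with e4 ∨ y = e9 and e4 ∧ y = e14.
Checking each element gives: e12, e15.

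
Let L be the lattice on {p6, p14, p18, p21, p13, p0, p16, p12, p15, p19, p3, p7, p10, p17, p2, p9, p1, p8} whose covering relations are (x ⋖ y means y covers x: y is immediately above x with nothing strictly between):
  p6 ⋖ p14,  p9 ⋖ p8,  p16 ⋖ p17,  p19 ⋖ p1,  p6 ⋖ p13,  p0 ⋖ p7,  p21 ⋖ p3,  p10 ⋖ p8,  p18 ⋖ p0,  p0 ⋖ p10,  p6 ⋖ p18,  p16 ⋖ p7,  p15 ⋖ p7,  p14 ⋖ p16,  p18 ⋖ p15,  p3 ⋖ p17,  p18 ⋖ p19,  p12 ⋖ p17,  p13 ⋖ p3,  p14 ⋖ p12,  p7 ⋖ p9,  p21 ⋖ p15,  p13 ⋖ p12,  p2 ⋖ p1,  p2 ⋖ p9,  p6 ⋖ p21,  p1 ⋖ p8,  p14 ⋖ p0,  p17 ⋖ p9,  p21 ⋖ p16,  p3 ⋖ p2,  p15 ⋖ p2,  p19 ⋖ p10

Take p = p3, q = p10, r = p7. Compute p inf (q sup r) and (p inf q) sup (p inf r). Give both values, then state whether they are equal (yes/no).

q sup r = p8, so p inf (q sup r) = p3 inf p8 = p3.
p inf q = p6 and p inf r = p21, so (p inf q) sup (p inf r) = p6 sup p21 = p21.
Equal: no.

p3; p21; no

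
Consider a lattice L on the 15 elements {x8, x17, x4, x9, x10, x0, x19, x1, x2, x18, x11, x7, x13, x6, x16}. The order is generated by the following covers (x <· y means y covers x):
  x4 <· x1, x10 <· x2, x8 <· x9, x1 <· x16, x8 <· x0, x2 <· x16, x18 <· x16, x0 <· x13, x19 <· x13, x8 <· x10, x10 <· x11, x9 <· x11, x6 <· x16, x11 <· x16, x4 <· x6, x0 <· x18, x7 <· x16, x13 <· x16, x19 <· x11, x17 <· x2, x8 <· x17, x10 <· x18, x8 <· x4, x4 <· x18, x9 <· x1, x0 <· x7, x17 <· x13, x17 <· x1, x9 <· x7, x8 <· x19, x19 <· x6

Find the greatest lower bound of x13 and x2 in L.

Common lower bounds of {x13, x2}: x17, x8.
The greatest among these is x17.

x17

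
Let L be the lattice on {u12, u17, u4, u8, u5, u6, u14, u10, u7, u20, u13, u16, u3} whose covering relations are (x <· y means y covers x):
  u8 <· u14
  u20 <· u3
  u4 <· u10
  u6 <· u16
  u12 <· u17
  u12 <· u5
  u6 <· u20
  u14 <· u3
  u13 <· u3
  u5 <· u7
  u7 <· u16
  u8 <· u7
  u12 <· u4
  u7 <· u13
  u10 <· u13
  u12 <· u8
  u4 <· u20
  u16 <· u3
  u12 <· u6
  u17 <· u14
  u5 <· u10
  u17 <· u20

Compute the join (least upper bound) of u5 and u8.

Common upper bounds of {u5, u8}: u13, u16, u3, u7.
The least among these is u7.

u7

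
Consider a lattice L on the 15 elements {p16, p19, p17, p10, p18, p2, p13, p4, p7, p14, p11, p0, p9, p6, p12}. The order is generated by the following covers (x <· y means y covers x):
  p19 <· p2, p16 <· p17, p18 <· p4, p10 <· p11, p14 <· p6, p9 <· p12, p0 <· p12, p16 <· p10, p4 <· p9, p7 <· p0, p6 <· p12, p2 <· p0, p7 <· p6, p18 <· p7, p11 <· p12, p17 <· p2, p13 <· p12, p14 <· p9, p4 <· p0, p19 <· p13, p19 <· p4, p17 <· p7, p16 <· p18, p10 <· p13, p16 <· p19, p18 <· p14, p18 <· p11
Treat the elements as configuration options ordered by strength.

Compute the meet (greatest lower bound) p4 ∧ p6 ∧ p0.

Common lower bounds of {p4, p6, p0}: p16, p18.
The greatest among these is p18.

p18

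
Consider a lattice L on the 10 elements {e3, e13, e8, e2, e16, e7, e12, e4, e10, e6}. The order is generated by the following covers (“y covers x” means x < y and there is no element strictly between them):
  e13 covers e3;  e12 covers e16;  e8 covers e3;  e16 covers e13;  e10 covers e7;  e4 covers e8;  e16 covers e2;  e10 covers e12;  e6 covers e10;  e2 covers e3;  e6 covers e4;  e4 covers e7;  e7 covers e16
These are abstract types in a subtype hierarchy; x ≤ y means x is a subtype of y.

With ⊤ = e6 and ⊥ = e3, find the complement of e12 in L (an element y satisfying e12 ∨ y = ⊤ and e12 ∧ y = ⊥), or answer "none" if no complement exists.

e8

Need y with e12 ∨ y = e6 and e12 ∧ y = e3.
Checking each element gives: e8.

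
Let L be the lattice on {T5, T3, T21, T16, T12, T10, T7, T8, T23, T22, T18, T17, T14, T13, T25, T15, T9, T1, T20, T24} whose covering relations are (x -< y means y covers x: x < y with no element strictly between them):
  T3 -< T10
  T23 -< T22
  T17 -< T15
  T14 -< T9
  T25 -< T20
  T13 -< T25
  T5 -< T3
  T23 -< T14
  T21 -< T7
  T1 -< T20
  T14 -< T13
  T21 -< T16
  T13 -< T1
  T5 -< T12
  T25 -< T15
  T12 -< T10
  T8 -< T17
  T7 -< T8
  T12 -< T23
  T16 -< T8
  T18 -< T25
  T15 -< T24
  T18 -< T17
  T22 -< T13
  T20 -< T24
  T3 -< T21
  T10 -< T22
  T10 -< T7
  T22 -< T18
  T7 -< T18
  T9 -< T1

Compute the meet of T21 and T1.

T3

Common lower bounds of {T21, T1}: T3, T5.
The greatest among these is T3.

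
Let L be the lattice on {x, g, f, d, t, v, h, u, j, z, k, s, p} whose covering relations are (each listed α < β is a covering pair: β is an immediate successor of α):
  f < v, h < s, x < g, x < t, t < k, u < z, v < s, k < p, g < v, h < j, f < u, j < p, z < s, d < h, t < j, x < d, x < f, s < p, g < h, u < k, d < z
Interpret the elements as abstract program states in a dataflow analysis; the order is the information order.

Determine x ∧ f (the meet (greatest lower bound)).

x

Common lower bounds of {x, f}: x.
The greatest among these is x.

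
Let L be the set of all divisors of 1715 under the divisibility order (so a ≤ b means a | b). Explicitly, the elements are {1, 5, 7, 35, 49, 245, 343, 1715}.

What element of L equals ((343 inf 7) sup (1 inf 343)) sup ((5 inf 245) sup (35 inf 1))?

35

343 ∧ 7 = 7
1 ∧ 343 = 1
7 ∨ 1 = 7
5 ∧ 245 = 5
35 ∧ 1 = 1
5 ∨ 1 = 5
7 ∨ 5 = 35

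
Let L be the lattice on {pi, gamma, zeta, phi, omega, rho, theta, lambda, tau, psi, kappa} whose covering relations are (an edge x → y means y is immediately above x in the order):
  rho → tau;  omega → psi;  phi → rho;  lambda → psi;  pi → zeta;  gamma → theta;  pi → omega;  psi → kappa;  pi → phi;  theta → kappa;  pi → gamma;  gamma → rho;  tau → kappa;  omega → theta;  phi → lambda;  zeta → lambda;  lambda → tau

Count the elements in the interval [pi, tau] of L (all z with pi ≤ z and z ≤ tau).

The interval [pi, tau] = {gamma, lambda, phi, pi, rho, tau, zeta}, which has 7 elements.

7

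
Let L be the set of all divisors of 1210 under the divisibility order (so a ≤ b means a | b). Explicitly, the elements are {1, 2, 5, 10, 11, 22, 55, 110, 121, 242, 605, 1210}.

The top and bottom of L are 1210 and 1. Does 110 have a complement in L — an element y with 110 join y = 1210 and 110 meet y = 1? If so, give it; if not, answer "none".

For every candidate y, either 110 ∨ y ≠ 1210 or 110 ∧ y ≠ 1; no complement exists.

none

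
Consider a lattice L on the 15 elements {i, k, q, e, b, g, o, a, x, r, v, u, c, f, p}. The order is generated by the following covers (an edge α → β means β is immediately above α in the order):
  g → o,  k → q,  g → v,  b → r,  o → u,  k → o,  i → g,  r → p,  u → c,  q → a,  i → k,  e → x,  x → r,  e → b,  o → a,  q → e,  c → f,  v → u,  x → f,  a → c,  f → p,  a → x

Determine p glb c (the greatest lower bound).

c

Common lower bounds of {p, c}: a, c, g, i, k, o, q, u, v.
The greatest among these is c.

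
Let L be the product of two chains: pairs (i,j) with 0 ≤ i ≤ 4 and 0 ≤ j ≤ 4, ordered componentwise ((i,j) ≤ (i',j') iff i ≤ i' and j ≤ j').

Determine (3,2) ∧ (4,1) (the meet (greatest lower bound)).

(3,1)

In a product of chains, the meet is componentwise min, giving (3,1).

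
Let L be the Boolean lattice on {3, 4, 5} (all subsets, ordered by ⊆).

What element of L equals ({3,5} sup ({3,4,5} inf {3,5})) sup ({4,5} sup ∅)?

{3,4,5} ∧ {3,5} = {3,5}
{3,5} ∨ {3,5} = {3,5}
{4,5} ∨ ∅ = {4,5}
{3,5} ∨ {4,5} = {3,4,5}

{3,4,5}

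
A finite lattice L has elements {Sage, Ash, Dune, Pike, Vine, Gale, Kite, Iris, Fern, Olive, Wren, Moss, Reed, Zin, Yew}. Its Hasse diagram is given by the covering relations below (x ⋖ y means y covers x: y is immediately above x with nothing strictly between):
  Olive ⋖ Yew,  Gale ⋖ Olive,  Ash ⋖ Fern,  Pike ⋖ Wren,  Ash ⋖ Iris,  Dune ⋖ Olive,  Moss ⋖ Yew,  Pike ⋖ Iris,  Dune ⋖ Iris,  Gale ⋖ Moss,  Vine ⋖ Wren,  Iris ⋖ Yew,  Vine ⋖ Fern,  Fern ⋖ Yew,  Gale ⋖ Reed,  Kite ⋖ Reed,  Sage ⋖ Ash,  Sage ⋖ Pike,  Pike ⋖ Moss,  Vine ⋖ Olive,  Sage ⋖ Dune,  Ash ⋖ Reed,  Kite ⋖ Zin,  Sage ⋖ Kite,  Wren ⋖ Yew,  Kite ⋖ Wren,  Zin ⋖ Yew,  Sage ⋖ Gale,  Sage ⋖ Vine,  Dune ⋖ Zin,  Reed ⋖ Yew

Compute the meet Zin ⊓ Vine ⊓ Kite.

Common lower bounds of {Zin, Vine, Kite}: Sage.
The greatest among these is Sage.

Sage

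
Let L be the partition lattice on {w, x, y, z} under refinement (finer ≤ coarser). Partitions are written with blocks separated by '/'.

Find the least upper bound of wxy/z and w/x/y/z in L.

The join of wxy/z and w/x/y/z merges any blocks that overlap across the partitions, giving wxy/z.

wxy/z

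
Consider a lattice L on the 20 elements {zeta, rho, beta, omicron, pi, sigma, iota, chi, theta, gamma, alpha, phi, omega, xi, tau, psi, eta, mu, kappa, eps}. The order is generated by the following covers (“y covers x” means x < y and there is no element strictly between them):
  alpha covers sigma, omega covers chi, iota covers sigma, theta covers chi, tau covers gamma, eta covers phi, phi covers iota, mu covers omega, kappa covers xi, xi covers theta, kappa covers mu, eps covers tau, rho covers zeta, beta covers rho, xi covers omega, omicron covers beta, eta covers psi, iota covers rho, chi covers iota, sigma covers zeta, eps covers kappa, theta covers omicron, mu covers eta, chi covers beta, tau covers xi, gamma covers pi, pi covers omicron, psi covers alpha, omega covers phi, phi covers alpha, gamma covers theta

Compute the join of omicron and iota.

theta

Common upper bounds of {omicron, iota}: eps, gamma, kappa, tau, theta, xi.
The least among these is theta.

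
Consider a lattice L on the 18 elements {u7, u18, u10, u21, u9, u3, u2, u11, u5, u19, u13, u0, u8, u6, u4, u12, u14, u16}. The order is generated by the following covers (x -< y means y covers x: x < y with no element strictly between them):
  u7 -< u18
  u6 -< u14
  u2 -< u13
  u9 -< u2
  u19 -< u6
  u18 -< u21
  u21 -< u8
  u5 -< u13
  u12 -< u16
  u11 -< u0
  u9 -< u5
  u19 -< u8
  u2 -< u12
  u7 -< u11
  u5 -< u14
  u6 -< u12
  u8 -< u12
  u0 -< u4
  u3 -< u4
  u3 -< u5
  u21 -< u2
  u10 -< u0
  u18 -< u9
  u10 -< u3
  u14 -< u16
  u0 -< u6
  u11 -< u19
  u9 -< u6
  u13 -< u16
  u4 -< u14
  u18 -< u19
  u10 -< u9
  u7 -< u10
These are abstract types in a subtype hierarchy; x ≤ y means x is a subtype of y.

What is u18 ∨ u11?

u19

Common upper bounds of {u18, u11}: u12, u14, u16, u19, u6, u8.
The least among these is u19.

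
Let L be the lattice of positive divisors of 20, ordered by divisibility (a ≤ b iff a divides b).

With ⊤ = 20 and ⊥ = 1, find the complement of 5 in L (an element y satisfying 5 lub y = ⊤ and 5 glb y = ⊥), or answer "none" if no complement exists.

4

Need y with 5 ∨ y = 20 and 5 ∧ y = 1.
Checking each element gives: 4.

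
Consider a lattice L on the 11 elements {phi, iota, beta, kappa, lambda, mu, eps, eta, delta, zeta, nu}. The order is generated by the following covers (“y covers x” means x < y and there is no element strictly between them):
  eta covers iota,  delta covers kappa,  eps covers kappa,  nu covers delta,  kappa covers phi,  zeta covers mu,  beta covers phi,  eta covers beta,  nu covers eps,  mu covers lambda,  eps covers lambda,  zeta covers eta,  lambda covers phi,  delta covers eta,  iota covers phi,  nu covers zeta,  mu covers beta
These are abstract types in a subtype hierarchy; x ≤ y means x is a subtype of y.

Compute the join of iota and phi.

iota

Common upper bounds of {iota, phi}: delta, eta, iota, nu, zeta.
The least among these is iota.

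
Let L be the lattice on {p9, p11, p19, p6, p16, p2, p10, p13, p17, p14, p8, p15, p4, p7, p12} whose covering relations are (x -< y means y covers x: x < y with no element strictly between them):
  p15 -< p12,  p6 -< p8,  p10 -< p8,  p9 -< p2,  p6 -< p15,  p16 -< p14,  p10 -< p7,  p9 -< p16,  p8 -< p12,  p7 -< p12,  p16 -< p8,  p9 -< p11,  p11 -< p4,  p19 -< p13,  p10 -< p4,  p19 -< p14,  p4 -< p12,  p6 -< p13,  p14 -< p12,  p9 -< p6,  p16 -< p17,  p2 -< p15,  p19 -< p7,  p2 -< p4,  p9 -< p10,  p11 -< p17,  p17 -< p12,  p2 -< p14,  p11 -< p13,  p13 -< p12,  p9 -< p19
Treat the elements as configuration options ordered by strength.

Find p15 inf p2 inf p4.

Common lower bounds of {p15, p2, p4}: p2, p9.
The greatest among these is p2.

p2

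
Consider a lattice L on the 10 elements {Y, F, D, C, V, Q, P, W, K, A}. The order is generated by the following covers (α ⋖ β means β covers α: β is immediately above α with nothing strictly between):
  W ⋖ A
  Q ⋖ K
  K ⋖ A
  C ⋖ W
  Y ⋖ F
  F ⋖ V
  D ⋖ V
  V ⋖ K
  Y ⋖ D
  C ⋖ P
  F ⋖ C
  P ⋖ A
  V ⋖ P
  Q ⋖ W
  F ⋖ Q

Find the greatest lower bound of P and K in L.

V

Common lower bounds of {P, K}: D, F, V, Y.
The greatest among these is V.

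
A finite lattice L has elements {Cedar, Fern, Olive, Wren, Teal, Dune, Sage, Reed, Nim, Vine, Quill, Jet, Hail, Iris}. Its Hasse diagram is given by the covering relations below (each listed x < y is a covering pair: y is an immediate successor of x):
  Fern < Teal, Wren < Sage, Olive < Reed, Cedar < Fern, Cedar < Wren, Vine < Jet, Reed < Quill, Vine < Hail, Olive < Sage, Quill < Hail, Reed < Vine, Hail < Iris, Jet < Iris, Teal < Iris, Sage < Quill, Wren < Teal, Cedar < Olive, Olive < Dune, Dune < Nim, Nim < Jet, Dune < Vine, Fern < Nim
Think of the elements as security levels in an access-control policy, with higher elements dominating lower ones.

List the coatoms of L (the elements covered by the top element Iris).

Hail, Jet, Teal

The coatoms are exactly the elements covered by Iris: Hail, Jet, Teal.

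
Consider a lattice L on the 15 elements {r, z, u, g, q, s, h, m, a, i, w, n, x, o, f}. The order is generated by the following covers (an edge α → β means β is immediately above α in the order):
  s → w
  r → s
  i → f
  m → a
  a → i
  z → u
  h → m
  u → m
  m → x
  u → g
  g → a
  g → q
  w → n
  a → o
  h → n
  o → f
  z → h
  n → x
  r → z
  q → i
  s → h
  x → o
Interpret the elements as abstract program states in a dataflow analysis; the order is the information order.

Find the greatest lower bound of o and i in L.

Common lower bounds of {o, i}: a, g, h, m, r, s, u, z.
The greatest among these is a.

a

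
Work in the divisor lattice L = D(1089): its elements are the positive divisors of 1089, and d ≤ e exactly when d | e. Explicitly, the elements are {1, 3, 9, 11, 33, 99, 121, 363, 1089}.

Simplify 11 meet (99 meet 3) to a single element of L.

99 ∧ 3 = 3
11 ∧ 3 = 1

1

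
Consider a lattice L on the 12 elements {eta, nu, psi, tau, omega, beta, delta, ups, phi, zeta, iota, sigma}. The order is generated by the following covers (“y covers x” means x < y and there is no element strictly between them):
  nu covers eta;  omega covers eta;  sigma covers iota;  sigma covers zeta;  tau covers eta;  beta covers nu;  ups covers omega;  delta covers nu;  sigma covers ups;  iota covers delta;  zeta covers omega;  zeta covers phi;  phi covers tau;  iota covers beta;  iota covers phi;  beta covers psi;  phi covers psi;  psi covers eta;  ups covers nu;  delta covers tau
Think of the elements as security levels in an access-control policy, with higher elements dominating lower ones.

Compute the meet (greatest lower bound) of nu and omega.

eta

Common lower bounds of {nu, omega}: eta.
The greatest among these is eta.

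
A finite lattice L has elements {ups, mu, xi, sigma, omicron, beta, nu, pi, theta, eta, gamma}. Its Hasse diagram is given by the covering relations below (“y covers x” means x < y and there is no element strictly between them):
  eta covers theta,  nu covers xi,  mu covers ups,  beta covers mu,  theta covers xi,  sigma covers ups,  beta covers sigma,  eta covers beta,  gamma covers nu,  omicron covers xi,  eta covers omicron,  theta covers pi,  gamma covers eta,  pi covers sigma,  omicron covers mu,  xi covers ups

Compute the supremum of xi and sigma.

Common upper bounds of {xi, sigma}: eta, gamma, theta.
The least among these is theta.

theta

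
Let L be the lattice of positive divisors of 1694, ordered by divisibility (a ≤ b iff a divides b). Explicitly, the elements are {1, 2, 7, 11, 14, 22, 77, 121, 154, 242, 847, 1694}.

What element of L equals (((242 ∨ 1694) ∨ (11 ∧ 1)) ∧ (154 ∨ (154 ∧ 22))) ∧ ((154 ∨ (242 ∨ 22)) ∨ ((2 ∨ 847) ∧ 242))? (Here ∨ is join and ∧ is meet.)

242 ∨ 1694 = 1694
11 ∧ 1 = 1
1694 ∨ 1 = 1694
154 ∧ 22 = 22
154 ∨ 22 = 154
1694 ∧ 154 = 154
242 ∨ 22 = 242
154 ∨ 242 = 1694
2 ∨ 847 = 1694
1694 ∧ 242 = 242
1694 ∨ 242 = 1694
154 ∧ 1694 = 154

154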